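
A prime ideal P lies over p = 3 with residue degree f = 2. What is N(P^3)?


N(P^a) = p^(a*f)
= 3^(3*2)
= 3^6
= 729

729


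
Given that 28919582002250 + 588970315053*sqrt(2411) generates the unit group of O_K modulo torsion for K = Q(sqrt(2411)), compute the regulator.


epsilon = 28919582002250 + 588970315053*sqrt(2411)
= 5.7839e+13
R = ln(5.7839e+13)
= 31.6887

31.6887


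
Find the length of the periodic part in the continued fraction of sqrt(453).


Run the CF algorithm for sqrt(453).
a_0 = floor(sqrt(453)) = 21; set m_0=0, q_0=1.
Recurrence: m' = q*a - m,  q' = (d - m'^2)/q,  a' = floor((a_0 + m')/q').
  step 1: m=21, q=12, a=3
  step 2: m=15, q=19, a=1
  step 3: m=4, q=23, a=1
  step 4: m=19, q=4, a=10
  step 5: m=21, q=3, a=14
  step 6: m=21, q=4, a=10
  step 7: m=19, q=23, a=1
  step 8: m=4, q=19, a=1
  step 9: m=15, q=12, a=3
  step 10: m=21, q=1, a=42
a_10 = 2*a_0 = 42, so the period closes here.
sqrt(453) = [21; 3, 1, 1, 10, 14, 10, 1, 1, 3, 42]
Period length = 10

10


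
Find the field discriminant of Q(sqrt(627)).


For K = Q(sqrt(d)) with d squarefree: disc(K) = d if d = 1 mod 4, and disc(K) = 4d if d = 2 or 3 mod 4.
Here d = 627, and d mod 4 = 3.
d = 3 mod 4, not 1 (O_K = Z[sqrt(d)]), so disc(K) = 4d = 4 * (627) = 2508

2508


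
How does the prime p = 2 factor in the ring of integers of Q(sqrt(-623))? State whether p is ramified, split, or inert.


K = Q(sqrt(-623)). Since d mod 4 = 1, disc(K) = -623.
Check p | disc: -623 mod 2 = 1.
p=2 does not divide disc (d is 1 mod 4). 2 splits iff d = 1 mod 8.
d mod 8 = 1, so (d/2) = 1.
(d/p) = 1, so p splits: (p) = P*P' with e=1, f=1, g=2.
Therefore p is split.

split


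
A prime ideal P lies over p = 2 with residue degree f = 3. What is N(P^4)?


N(P^a) = p^(a*f)
= 2^(4*3)
= 2^12
= 4096

4096


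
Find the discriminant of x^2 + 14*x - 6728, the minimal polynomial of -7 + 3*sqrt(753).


The element -7 + 3*sqrt(753) has minimal polynomial:
x^2 + 14*x - 6728
Discriminant = (14)^2 - 4*(-6728)
= 196 + 26912
= 27108

27108


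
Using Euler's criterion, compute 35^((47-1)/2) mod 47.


p = 47 is prime and the exponent is (p-1)/2 = 23, so by Euler's criterion 35^23 = (35/47) = +1 or -1 mod 47.
Compute by square-and-multiply:
  23 = 16 + 4 + 2 + 1 (binary 10111)
  Repeated squaring mod 47: 35^1 = 35, 35^2 = 3, 35^4 = 9, 35^8 = 34, 35^16 = 28
  35^23 = 35^16 * 35^4 * 35^2 * 35^1 = 28 * 9 * 3 * 35 mod 47
    28 * 9 = 252 = 17 mod 47
    17 * 3 = 51 = 4 mod 47
    4 * 35 = 140 = 46 mod 47
  35^23 = 46 mod 47
Result 46 = p - 1 = -1 mod 47: 35 is a quadratic non-residue mod 47. As a residue in [0, p-1] the value is 46.
35^23 mod 47 = 46

46


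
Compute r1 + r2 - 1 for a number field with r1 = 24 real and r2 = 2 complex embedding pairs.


By Dirichlet's unit theorem:
rank = r1 + r2 - 1
= 24 + 2 - 1
= 25

25


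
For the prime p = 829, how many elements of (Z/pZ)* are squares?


For prime p, the number of non-zero quadratic residues is (p-1)/2.
= (829-1)/2
= 414

414


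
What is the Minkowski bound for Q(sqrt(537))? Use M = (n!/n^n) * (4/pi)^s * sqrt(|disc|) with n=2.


d = 537, d mod 4 = 1, so disc(K) = d = 537; |disc(K)| = 537
Real quadratic field, so n = 2, s = r2 = 0, r1 = 2
M = (n!/n^n) * (4/pi)^s * sqrt(|disc(K)|) = (2!/2^2) * (4/pi)^0 * sqrt(537)
= 0.5 * 1.000000 * 23.173260
= 11.5866

11.5866


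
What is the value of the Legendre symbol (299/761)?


p = 761 is prime, so compute (299/761) with the reciprocity algorithm (Jacobi-symbol steps: pull out 2s via (2/n), flip via reciprocity, reduce):
  reciprocity: (299/761) -> +(761/299)
  reduce: (163/299)
  reciprocity: (163/299) -> -(299/163)
  reduce: (136/163)
  pull out 2: (2/163) = -1  (since 163 mod 8 = 3)
  pull out 2: (2/163) = -1  (since 163 mod 8 = 3)
  pull out 2: (2/163) = -1  (since 163 mod 8 = 3)
  reciprocity: (17/163) -> +(163/17)
  reduce: (10/17)
  pull out 2: (2/17) = +1  (since 17 mod 8 = 1)
  reciprocity: (5/17) -> +(17/5)
  reduce: (2/5)
  pull out 2: (2/5) = -1  (since 5 mod 8 = 5)
  (1/5) = 1
Product of signs = -1
(299/761) = -1

-1


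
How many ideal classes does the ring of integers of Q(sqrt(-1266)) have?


K = Q(sqrt(-1266)). d mod 4 = 2, so D = disc(K) = 4d = -5064
h(K) equals the number of primitive reduced positive-definite forms (a, b, c) = a*x^2 + b*x*y + c*y^2 with b^2 - 4ac = D,
where reduced means |b| <= a <= c, with b >= 0 whenever |b| = a or a = c, and primitive means gcd(a, b, c) = 1.
Reduced forces 3a^2 <= |D| = 5064, so 1 <= a <= 41; b must have the parity of D, and c = (b^2 - D)/(4a) must be an integer >= a.
Enumerate a = 1..41, b in [-a, a]:
  a=1: (1, 0, 1266)  [1]
  a=2: (2, 0, 633)  [1]
  a=3: (3, 0, 422)  [1]
  a=4: none
  a=5: (5, -4, 254), (5, 4, 254)  [2]
  a=6: (6, 0, 211)  [1]
  a=7: (7, -2, 181), (7, 2, 181)  [2]
  a=8..9: none
  a=10: (10, -4, 127), (10, 4, 127)  [2]
  a=11..13: none
  a=14: (14, -12, 93), (14, 12, 93)  [2]
  a=15: (15, -6, 85), (15, 6, 85)  [2]
  a=16: none
  a=17: (17, -6, 75), (17, 6, 75)  [2]
  a=18: none
  a=19: (19, -16, 70), (19, 16, 70)  [2]
  a=20: none
  a=21: (21, -12, 62), (21, 12, 62)  [2]
  a=22..24: none
  a=25: (25, -6, 51), (25, 6, 51)  [2]
  a=26..29: none
  a=30: (30, -24, 47), (30, 24, 47)  [2]
  a=31: (31, -12, 42), (31, 12, 42)  [2]
  a=32..33: none
  a=34: (34, -28, 43), (34, 28, 43)  [2]
  a=35: (35, -26, 41), (35, -16, 38), (35, 16, 38), (35, 26, 41)  [4]
  a=36..41: none
Total reduced forms: 1 + 1 + 1 + 2 + 1 + 2 + 2 + 2 + 2 + 2 + 2 + 2 + 2 + 2 + 2 + 2 + 4 = 32
h = 32

32


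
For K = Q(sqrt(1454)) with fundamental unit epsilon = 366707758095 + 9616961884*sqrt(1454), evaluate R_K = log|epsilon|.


epsilon = 366707758095 + 9616961884*sqrt(1454)
= 7.3342e+11
R = ln(7.3342e+11)
= 27.3210

27.3210


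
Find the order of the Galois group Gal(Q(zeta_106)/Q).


|Gal(Q(zeta_106)/Q)| = phi(106)
= 52

52


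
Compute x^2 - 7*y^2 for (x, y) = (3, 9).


x^2 - d*y^2
= 3^2 - 7*9^2
= 9 - 567
= -558

-558


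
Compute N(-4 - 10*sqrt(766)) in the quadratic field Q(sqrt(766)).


N(a + b*sqrt(d)) = a^2 - d*b^2
= (-4)^2 - (766)*(-10)^2
= 16 - 76600
= -76584

-76584


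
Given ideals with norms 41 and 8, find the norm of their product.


N(IJ) = N(I) * N(J)
= 41 * 8
= 328

328


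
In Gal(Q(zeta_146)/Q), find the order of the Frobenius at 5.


The Frobenius at p in Gal(Q(zeta_n)/Q) = (Z/nZ)* is the class of p, so its order is ord_146(5), the smallest k >= 1 with 5^k = 1 mod 146.
n = 146 = 2 * 73, phi(146) = 72; the order divides phi(n).
Divisors of 72: 1, 2, 3, 4, 6, 8, 9, 12, 18, 24, 36, 72
Repeated squaring mod 146: 5^1 = 5, 5^2 = 25, 5^4 = 41, 5^8 = 75, 5^16 = 77, 5^32 = 89, 5^64 = 37
Test divisors in increasing order:
  k=1: 5^1 = 5 mod 146
  k=2: 5^2 = 25 mod 146
  k=3: 5^3 = 25 * 5 = 125 mod 146
  k=4: 5^4 = 41 mod 146
  k=6: 5^6 = 41 * 25 = 3 mod 146
  k=8: 5^8 = 75 mod 146
  k=9: 5^9 = 75 * 5 = 83 mod 146
  k=12: 5^12 = 75 * 41 = 9 mod 146
  k=18: 5^18 = 77 * 25 = 27 mod 146
  k=24: 5^24 = 77 * 75 = 81 mod 146
  k=36: 5^36 = 89 * 41 = 145 mod 146
  k=72: 5^72 = 37 * 75 = 1 mod 146  <- first divisor giving 1
Order = 72

72


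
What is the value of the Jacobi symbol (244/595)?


Compute (244/595) via quadratic reciprocity:
  pull out 2: (2/595) = -1  (since 595 mod 8 = 3)
  pull out 2: (2/595) = -1  (since 595 mod 8 = 3)
  reciprocity: (61/595) -> +(595/61)
  reduce: (46/61)
  pull out 2: (2/61) = -1  (since 61 mod 8 = 5)
  reciprocity: (23/61) -> +(61/23)
  reduce: (15/23)
  reciprocity: (15/23) -> -(23/15)
  reduce: (8/15)
  pull out 2: (2/15) = +1  (since 15 mod 8 = 7)
  pull out 2: (2/15) = +1  (since 15 mod 8 = 7)
  pull out 2: (2/15) = +1  (since 15 mod 8 = 7)
  (1/15) = 1
Product of signs = 1

1


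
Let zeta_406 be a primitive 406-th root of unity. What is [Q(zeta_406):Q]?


The degree equals Euler's totient phi(406).
406 = 2 * 7 * 29
phi(406) = 168

168


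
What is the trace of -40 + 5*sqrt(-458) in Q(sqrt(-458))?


Tr(a + b*sqrt(d)) = (a + b*sqrt(d)) + (a - b*sqrt(d)) = 2a
= 2 * (-40)
= -80

-80


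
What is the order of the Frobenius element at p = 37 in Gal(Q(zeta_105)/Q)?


The Frobenius at p in Gal(Q(zeta_n)/Q) = (Z/nZ)* is the class of p, so its order is ord_105(37), the smallest k >= 1 with 37^k = 1 mod 105.
n = 105 = 3 * 5 * 7, phi(105) = 48; the order divides phi(n).
Divisors of 48: 1, 2, 3, 4, 6, 8, 12, 16, 24, 48
Repeated squaring mod 105: 37^1 = 37, 37^2 = 4, 37^4 = 16, 37^8 = 46, 37^16 = 16, 37^32 = 46
Test divisors in increasing order:
  k=1: 37^1 = 37 mod 105
  k=2: 37^2 = 4 mod 105
  k=3: 37^3 = 4 * 37 = 43 mod 105
  k=4: 37^4 = 16 mod 105
  k=6: 37^6 = 16 * 4 = 64 mod 105
  k=8: 37^8 = 46 mod 105
  k=12: 37^12 = 46 * 16 = 1 mod 105  <- first divisor giving 1
Order = 12

12


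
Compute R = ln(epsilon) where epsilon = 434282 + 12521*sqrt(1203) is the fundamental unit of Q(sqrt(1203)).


epsilon = 434282 + 12521*sqrt(1203)
= 868564.0000
R = ln(868564.0000)
= 13.6746

13.6746


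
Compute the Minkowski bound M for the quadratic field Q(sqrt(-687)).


d = -687, d mod 4 = 1, so disc(K) = d = -687; |disc(K)| = 687
Imaginary quadratic field, so n = 2, s = r2 = 1, r1 = 0
M = (n!/n^n) * (4/pi)^s * sqrt(|disc(K)|) = (2!/2^2) * (4/pi)^1 * sqrt(687)
= 0.5 * 1.273240 * 26.210685
= 16.6862

16.6862


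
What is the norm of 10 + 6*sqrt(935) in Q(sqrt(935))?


N(a + b*sqrt(d)) = a^2 - d*b^2
= (10)^2 - (935)*(6)^2
= 100 - 33660
= -33560

-33560


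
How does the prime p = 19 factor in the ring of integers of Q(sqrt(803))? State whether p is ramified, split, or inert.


K = Q(sqrt(803)). Since d mod 4 = 3, disc(K) = 3212.
Check p | disc: 3212 mod 19 = 1.
p does not divide disc. Compute Legendre symbol (d/p):
5^((19-1)/2) mod 19 = 1
(d/p) = 1, so p splits: (p) = P*P' with e=1, f=1, g=2.
Therefore p is split.

split


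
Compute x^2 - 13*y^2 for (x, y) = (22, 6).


x^2 - d*y^2
= 22^2 - 13*6^2
= 484 - 468
= 16

16


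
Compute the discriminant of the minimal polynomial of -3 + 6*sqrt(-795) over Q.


The element -3 + 6*sqrt(-795) has minimal polynomial:
x^2 + 6*x + 28629
Discriminant = (6)^2 - 4*(28629)
= 36 - 114516
= -114480

-114480


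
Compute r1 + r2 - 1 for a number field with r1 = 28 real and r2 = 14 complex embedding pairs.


By Dirichlet's unit theorem:
rank = r1 + r2 - 1
= 28 + 14 - 1
= 41

41


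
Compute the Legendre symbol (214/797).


p = 797 is prime, so compute (214/797) with the reciprocity algorithm (Jacobi-symbol steps: pull out 2s via (2/n), flip via reciprocity, reduce):
  pull out 2: (2/797) = -1  (since 797 mod 8 = 5)
  reciprocity: (107/797) -> +(797/107)
  reduce: (48/107)
  pull out 2: (2/107) = -1  (since 107 mod 8 = 3)
  pull out 2: (2/107) = -1  (since 107 mod 8 = 3)
  pull out 2: (2/107) = -1  (since 107 mod 8 = 3)
  pull out 2: (2/107) = -1  (since 107 mod 8 = 3)
  reciprocity: (3/107) -> -(107/3)
  reduce: (2/3)
  pull out 2: (2/3) = -1  (since 3 mod 8 = 3)
  (1/3) = 1
Product of signs = -1
(214/797) = -1

-1


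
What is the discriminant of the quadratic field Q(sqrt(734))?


For K = Q(sqrt(d)) with d squarefree: disc(K) = d if d = 1 mod 4, and disc(K) = 4d if d = 2 or 3 mod 4.
Here d = 734, and d mod 4 = 2.
d = 2 mod 4, not 1 (O_K = Z[sqrt(d)]), so disc(K) = 4d = 4 * (734) = 2936

2936


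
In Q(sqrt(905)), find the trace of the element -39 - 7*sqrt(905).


Tr(a + b*sqrt(d)) = (a + b*sqrt(d)) + (a - b*sqrt(d)) = 2a
= 2 * (-39)
= -78

-78


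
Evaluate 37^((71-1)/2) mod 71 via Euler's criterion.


p = 71 is prime and the exponent is (p-1)/2 = 35, so by Euler's criterion 37^35 = (37/71) = +1 or -1 mod 71.
Compute by square-and-multiply:
  35 = 32 + 2 + 1 (binary 100011)
  Repeated squaring mod 71: 37^1 = 37, 37^2 = 20, 37^4 = 45, 37^8 = 37, 37^16 = 20, 37^32 = 45
  37^35 = 37^32 * 37^2 * 37^1 = 45 * 20 * 37 mod 71
    45 * 20 = 900 = 48 mod 71
    48 * 37 = 1776 = 1 mod 71
  37^35 = 1 mod 71
Result 1: 37 is a quadratic residue mod 71.
37^35 mod 71 = 1

1


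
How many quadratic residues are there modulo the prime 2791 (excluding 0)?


For prime p, the number of non-zero quadratic residues is (p-1)/2.
= (2791-1)/2
= 1395

1395


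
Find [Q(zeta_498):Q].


The degree equals Euler's totient phi(498).
498 = 2 * 3 * 83
phi(498) = 164

164


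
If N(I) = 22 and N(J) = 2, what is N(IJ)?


N(IJ) = N(I) * N(J)
= 22 * 2
= 44

44


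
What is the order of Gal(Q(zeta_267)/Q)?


|Gal(Q(zeta_267)/Q)| = phi(267)
= 176

176


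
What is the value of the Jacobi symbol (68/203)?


Compute (68/203) via quadratic reciprocity:
  pull out 2: (2/203) = -1  (since 203 mod 8 = 3)
  pull out 2: (2/203) = -1  (since 203 mod 8 = 3)
  reciprocity: (17/203) -> +(203/17)
  reduce: (16/17)
  pull out 2: (2/17) = +1  (since 17 mod 8 = 1)
  pull out 2: (2/17) = +1  (since 17 mod 8 = 1)
  pull out 2: (2/17) = +1  (since 17 mod 8 = 1)
  pull out 2: (2/17) = +1  (since 17 mod 8 = 1)
  (1/17) = 1
Product of signs = 1

1


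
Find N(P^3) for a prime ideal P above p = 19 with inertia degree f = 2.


N(P^a) = p^(a*f)
= 19^(3*2)
= 19^6
= 47045881

47045881


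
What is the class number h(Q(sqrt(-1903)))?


K = Q(sqrt(-1903)). d mod 4 = 1, so D = disc(K) = d = -1903
h(K) equals the number of primitive reduced positive-definite forms (a, b, c) = a*x^2 + b*x*y + c*y^2 with b^2 - 4ac = D,
where reduced means |b| <= a <= c, with b >= 0 whenever |b| = a or a = c, and primitive means gcd(a, b, c) = 1.
Reduced forces 3a^2 <= |D| = 1903, so 1 <= a <= 25; b must have the parity of D, and c = (b^2 - D)/(4a) must be an integer >= a.
Enumerate a = 1..25, b in [-a, a]:
  a=1: (1, 1, 476)  [1]
  a=2: (2, -1, 238), (2, 1, 238)  [2]
  a=3: none
  a=4: (4, -1, 119), (4, 1, 119)  [2]
  a=5..6: none
  a=7: (7, -1, 68), (7, 1, 68)  [2]
  a=8: (8, -7, 61), (8, 7, 61)  [2]
  a=9..10: none
  a=11: (11, 11, 46)  [1]
  a=12..13: none
  a=14: (14, -13, 37), (14, -1, 34), (14, 1, 34), (14, 13, 37)  [4]
  a=15: none
  a=16: (16, -9, 31), (16, 9, 31)  [2]
  a=17: (17, -1, 28), (17, 1, 28)  [2]
  a=18: none
  a=19: (19, -15, 28), (19, 15, 28)  [2]
  a=20..21: none
  a=22: (22, -11, 23), (22, 11, 23)  [2]
  a=23..25: none
Total reduced forms: 1 + 2 + 2 + 2 + 2 + 1 + 4 + 2 + 2 + 2 + 2 = 22
h = 22

22


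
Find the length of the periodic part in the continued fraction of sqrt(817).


Run the CF algorithm for sqrt(817).
a_0 = floor(sqrt(817)) = 28; set m_0=0, q_0=1.
Recurrence: m' = q*a - m,  q' = (d - m'^2)/q,  a' = floor((a_0 + m')/q').
  step 1: m=28, q=33, a=1
  step 2: m=5, q=24, a=1
  step 3: m=19, q=19, a=2
  step 4: m=19, q=24, a=1
  step 5: m=5, q=33, a=1
  step 6: m=28, q=1, a=56
a_6 = 2*a_0 = 56, so the period closes here.
sqrt(817) = [28; 1, 1, 2, 1, 1, 56]
Period length = 6

6


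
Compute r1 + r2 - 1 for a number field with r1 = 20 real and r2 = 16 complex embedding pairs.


By Dirichlet's unit theorem:
rank = r1 + r2 - 1
= 20 + 16 - 1
= 35

35


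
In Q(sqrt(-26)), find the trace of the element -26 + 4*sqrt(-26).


Tr(a + b*sqrt(d)) = (a + b*sqrt(d)) + (a - b*sqrt(d)) = 2a
= 2 * (-26)
= -52

-52


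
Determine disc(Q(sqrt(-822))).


For K = Q(sqrt(d)) with d squarefree: disc(K) = d if d = 1 mod 4, and disc(K) = 4d if d = 2 or 3 mod 4.
Here d = -822, and d mod 4 = 2.
d = 2 mod 4, not 1 (O_K = Z[sqrt(d)]), so disc(K) = 4d = 4 * (-822) = -3288

-3288


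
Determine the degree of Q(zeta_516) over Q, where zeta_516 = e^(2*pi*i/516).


The degree equals Euler's totient phi(516).
516 = 2^2 * 3 * 43
phi(516) = 168

168


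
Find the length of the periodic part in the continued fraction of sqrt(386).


Run the CF algorithm for sqrt(386).
a_0 = floor(sqrt(386)) = 19; set m_0=0, q_0=1.
Recurrence: m' = q*a - m,  q' = (d - m'^2)/q,  a' = floor((a_0 + m')/q').
  step 1: m=19, q=25, a=1
  step 2: m=6, q=14, a=1
  step 3: m=8, q=23, a=1
  step 4: m=15, q=7, a=4
  step 5: m=13, q=31, a=1
  step 6: m=18, q=2, a=18
  step 7: m=18, q=31, a=1
  step 8: m=13, q=7, a=4
  step 9: m=15, q=23, a=1
  step 10: m=8, q=14, a=1
  step 11: m=6, q=25, a=1
  step 12: m=19, q=1, a=38
a_12 = 2*a_0 = 38, so the period closes here.
sqrt(386) = [19; 1, 1, 1, 4, 1, 18, 1, 4, 1, 1, 1, 38]
Period length = 12

12


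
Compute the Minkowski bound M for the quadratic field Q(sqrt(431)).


d = 431, d mod 4 = 3, so disc(K) = 4d = 1724; |disc(K)| = 1724
Real quadratic field, so n = 2, s = r2 = 0, r1 = 2
M = (n!/n^n) * (4/pi)^s * sqrt(|disc(K)|) = (2!/2^2) * (4/pi)^0 * sqrt(1724)
= 0.5 * 1.000000 * 41.521079
= 20.7605

20.7605


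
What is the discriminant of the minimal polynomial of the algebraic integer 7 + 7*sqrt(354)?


The element 7 + 7*sqrt(354) has minimal polynomial:
x^2 - 14*x - 17297
Discriminant = (-14)^2 - 4*(-17297)
= 196 + 69188
= 69384

69384


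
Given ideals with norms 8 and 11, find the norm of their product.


N(IJ) = N(I) * N(J)
= 8 * 11
= 88

88


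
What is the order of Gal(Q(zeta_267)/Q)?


|Gal(Q(zeta_267)/Q)| = phi(267)
= 176

176


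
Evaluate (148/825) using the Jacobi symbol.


Compute (148/825) via quadratic reciprocity:
  pull out 2: (2/825) = +1  (since 825 mod 8 = 1)
  pull out 2: (2/825) = +1  (since 825 mod 8 = 1)
  reciprocity: (37/825) -> +(825/37)
  reduce: (11/37)
  reciprocity: (11/37) -> +(37/11)
  reduce: (4/11)
  pull out 2: (2/11) = -1  (since 11 mod 8 = 3)
  pull out 2: (2/11) = -1  (since 11 mod 8 = 3)
  (1/11) = 1
Product of signs = 1

1


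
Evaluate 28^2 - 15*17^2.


x^2 - d*y^2
= 28^2 - 15*17^2
= 784 - 4335
= -3551

-3551


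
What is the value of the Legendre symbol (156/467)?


p = 467 is prime, so compute (156/467) with the reciprocity algorithm (Jacobi-symbol steps: pull out 2s via (2/n), flip via reciprocity, reduce):
  pull out 2: (2/467) = -1  (since 467 mod 8 = 3)
  pull out 2: (2/467) = -1  (since 467 mod 8 = 3)
  reciprocity: (39/467) -> -(467/39)
  reduce: (38/39)
  pull out 2: (2/39) = +1  (since 39 mod 8 = 7)
  reciprocity: (19/39) -> -(39/19)
  reduce: (1/19)
  (1/19) = 1
Product of signs = 1
(156/467) = 1

1


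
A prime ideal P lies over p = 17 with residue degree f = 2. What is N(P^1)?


N(P^a) = p^(a*f)
= 17^(1*2)
= 17^2
= 289

289


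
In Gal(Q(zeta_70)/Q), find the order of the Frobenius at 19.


The Frobenius at p in Gal(Q(zeta_n)/Q) = (Z/nZ)* is the class of p, so its order is ord_70(19), the smallest k >= 1 with 19^k = 1 mod 70.
n = 70 = 2 * 5 * 7, phi(70) = 24; the order divides phi(n).
Divisors of 24: 1, 2, 3, 4, 6, 8, 12, 24
Repeated squaring mod 70: 19^1 = 19, 19^2 = 11, 19^4 = 51, 19^8 = 11, 19^16 = 51
Test divisors in increasing order:
  k=1: 19^1 = 19 mod 70
  k=2: 19^2 = 11 mod 70
  k=3: 19^3 = 11 * 19 = 69 mod 70
  k=4: 19^4 = 51 mod 70
  k=6: 19^6 = 51 * 11 = 1 mod 70  <- first divisor giving 1
Order = 6

6


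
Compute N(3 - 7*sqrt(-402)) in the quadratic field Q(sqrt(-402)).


N(a + b*sqrt(d)) = a^2 - d*b^2
= (3)^2 - (-402)*(-7)^2
= 9 + 19698
= 19707

19707


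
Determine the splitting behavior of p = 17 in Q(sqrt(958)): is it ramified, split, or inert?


K = Q(sqrt(958)). Since d mod 4 = 2, disc(K) = 3832.
Check p | disc: 3832 mod 17 = 7.
p does not divide disc. Compute Legendre symbol (d/p):
6^((17-1)/2) mod 17 = -1
(d/p) = -1, so p is inert: (p) stays prime with e=1, f=2, g=1.
Therefore p is inert.

inert


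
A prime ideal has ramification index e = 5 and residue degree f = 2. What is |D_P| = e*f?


|D_P| = e * f
= 5 * 2
= 10

10


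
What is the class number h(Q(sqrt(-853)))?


K = Q(sqrt(-853)). d mod 4 = 3, so D = disc(K) = 4d = -3412
h(K) equals the number of primitive reduced positive-definite forms (a, b, c) = a*x^2 + b*x*y + c*y^2 with b^2 - 4ac = D,
where reduced means |b| <= a <= c, with b >= 0 whenever |b| = a or a = c, and primitive means gcd(a, b, c) = 1.
Reduced forces 3a^2 <= |D| = 3412, so 1 <= a <= 33; b must have the parity of D, and c = (b^2 - D)/(4a) must be an integer >= a.
Enumerate a = 1..33, b in [-a, a]:
  a=1: (1, 0, 853)  [1]
  a=2: (2, 2, 427)  [1]
  a=3..6: none
  a=7: (7, -2, 122), (7, 2, 122)  [2]
  a=8..10: none
  a=11: (11, -8, 79), (11, 8, 79)  [2]
  a=12..13: none
  a=14: (14, -2, 61), (14, 2, 61)  [2]
  a=15..21: none
  a=22: (22, -14, 41), (22, 14, 41)  [2]
  a=23..33: none
Total reduced forms: 1 + 1 + 2 + 2 + 2 + 2 = 10
h = 10

10


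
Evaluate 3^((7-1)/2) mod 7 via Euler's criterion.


p = 7 is prime and the exponent is (p-1)/2 = 3, so by Euler's criterion 3^3 = (3/7) = +1 or -1 mod 7.
Compute by square-and-multiply:
  3 = 2 + 1 (binary 11)
  Repeated squaring mod 7: 3^1 = 3, 3^2 = 2
  3^3 = 3^2 * 3^1 = 2 * 3 mod 7
    2 * 3 = 6 = 6 mod 7
  3^3 = 6 mod 7
Result 6 = p - 1 = -1 mod 7: 3 is a quadratic non-residue mod 7. As a residue in [0, p-1] the value is 6.
3^3 mod 7 = 6

6


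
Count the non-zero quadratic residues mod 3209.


For prime p, the number of non-zero quadratic residues is (p-1)/2.
= (3209-1)/2
= 1604

1604


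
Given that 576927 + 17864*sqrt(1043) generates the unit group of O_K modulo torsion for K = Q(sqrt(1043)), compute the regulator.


epsilon = 576927 + 17864*sqrt(1043)
= 1.1539e+06
R = ln(1.1539e+06)
= 13.9586

13.9586


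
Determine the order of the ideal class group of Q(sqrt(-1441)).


K = Q(sqrt(-1441)). d mod 4 = 3, so D = disc(K) = 4d = -5764
h(K) equals the number of primitive reduced positive-definite forms (a, b, c) = a*x^2 + b*x*y + c*y^2 with b^2 - 4ac = D,
where reduced means |b| <= a <= c, with b >= 0 whenever |b| = a or a = c, and primitive means gcd(a, b, c) = 1.
Reduced forces 3a^2 <= |D| = 5764, so 1 <= a <= 43; b must have the parity of D, and c = (b^2 - D)/(4a) must be an integer >= a.
Enumerate a = 1..43, b in [-a, a]:
  a=1: (1, 0, 1441)  [1]
  a=2: (2, 2, 721)  [1]
  a=3..4: none
  a=5: (5, -4, 289), (5, 4, 289)  [2]
  a=6: none
  a=7: (7, -2, 206), (7, 2, 206)  [2]
  a=8..9: none
  a=10: (10, -6, 145), (10, 6, 145)  [2]
  a=11: (11, 0, 131)  [1]
  a=12..13: none
  a=14: (14, -2, 103), (14, 2, 103)  [2]
  a=15..16: none
  a=17: (17, -4, 85), (17, 4, 85)  [2]
  a=18..21: none
  a=22: (22, 22, 71)  [1]
  a=23: (23, -20, 67), (23, 20, 67)  [2]
  a=24: none
  a=25: (25, -6, 58), (25, 6, 58)  [2]
  a=26..28: none
  a=29: (29, -6, 50), (29, 6, 50)  [2]
  a=30: none
  a=31: (31, -8, 47), (31, 8, 47)  [2]
  a=32..33: none
  a=34: (34, -30, 49), (34, 30, 49)  [2]
  a=35: (35, -26, 46), (35, -16, 43), (35, 16, 43), (35, 26, 46)  [4]
  a=36..43: none
Total reduced forms: 1 + 1 + 2 + 2 + 2 + 1 + 2 + 2 + 1 + 2 + 2 + 2 + 2 + 2 + 4 = 28
h = 28

28


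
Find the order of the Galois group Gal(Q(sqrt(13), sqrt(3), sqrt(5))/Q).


The 3 square roots of distinct primes are multiplicatively independent over Q,
so [K:Q] = 2^3 and Gal(K/Q) is isomorphic to (Z/2Z)^3.
|Gal| = 2^3 = 8

8


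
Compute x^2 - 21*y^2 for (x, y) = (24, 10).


x^2 - d*y^2
= 24^2 - 21*10^2
= 576 - 2100
= -1524

-1524


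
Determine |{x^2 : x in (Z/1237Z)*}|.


For prime p, the number of non-zero quadratic residues is (p-1)/2.
= (1237-1)/2
= 618

618


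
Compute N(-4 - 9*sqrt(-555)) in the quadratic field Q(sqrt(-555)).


N(a + b*sqrt(d)) = a^2 - d*b^2
= (-4)^2 - (-555)*(-9)^2
= 16 + 44955
= 44971

44971


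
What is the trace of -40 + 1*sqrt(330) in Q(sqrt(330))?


Tr(a + b*sqrt(d)) = (a + b*sqrt(d)) + (a - b*sqrt(d)) = 2a
= 2 * (-40)
= -80

-80


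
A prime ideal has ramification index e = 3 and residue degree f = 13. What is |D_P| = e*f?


|D_P| = e * f
= 3 * 13
= 39

39


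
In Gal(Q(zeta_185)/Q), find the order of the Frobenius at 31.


The Frobenius at p in Gal(Q(zeta_n)/Q) = (Z/nZ)* is the class of p, so its order is ord_185(31), the smallest k >= 1 with 31^k = 1 mod 185.
n = 185 = 5 * 37, phi(185) = 144; the order divides phi(n).
Divisors of 144: 1, 2, 3, 4, 6, 8, 9, 12, 16, 18, 24, 36, 48, 72, 144
Repeated squaring mod 185: 31^1 = 31, 31^2 = 36, 31^4 = 1, 31^8 = 1, 31^16 = 1, 31^32 = 1, 31^64 = 1, 31^128 = 1
Test divisors in increasing order:
  k=1: 31^1 = 31 mod 185
  k=2: 31^2 = 36 mod 185
  k=3: 31^3 = 36 * 31 = 6 mod 185
  k=4: 31^4 = 1 mod 185  <- first divisor giving 1
Order = 4

4


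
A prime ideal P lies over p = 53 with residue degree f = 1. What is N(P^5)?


N(P^a) = p^(a*f)
= 53^(5*1)
= 53^5
= 418195493

418195493


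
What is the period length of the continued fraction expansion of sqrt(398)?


Run the CF algorithm for sqrt(398).
a_0 = floor(sqrt(398)) = 19; set m_0=0, q_0=1.
Recurrence: m' = q*a - m,  q' = (d - m'^2)/q,  a' = floor((a_0 + m')/q').
  step 1: m=19, q=37, a=1
  step 2: m=18, q=2, a=18
  step 3: m=18, q=37, a=1
  step 4: m=19, q=1, a=38
a_4 = 2*a_0 = 38, so the period closes here.
sqrt(398) = [19; 1, 18, 1, 38]
Period length = 4

4


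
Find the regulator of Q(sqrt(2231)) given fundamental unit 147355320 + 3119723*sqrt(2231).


epsilon = 147355320 + 3119723*sqrt(2231)
= 2.9471e+08
R = ln(2.9471e+08)
= 19.5015

19.5015


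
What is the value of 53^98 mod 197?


p = 197 is prime and the exponent is (p-1)/2 = 98, so by Euler's criterion 53^98 = (53/197) = +1 or -1 mod 197.
Compute by square-and-multiply:
  98 = 64 + 32 + 2 (binary 1100010)
  Repeated squaring mod 197: 53^1 = 53, 53^2 = 51, 53^4 = 40, 53^8 = 24, 53^16 = 182, 53^32 = 28, 53^64 = 193
  53^98 = 53^64 * 53^32 * 53^2 = 193 * 28 * 51 mod 197
    193 * 28 = 5404 = 85 mod 197
    85 * 51 = 4335 = 1 mod 197
  53^98 = 1 mod 197
Result 1: 53 is a quadratic residue mod 197.
53^98 mod 197 = 1

1


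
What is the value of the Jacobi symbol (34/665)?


Compute (34/665) via quadratic reciprocity:
  pull out 2: (2/665) = +1  (since 665 mod 8 = 1)
  reciprocity: (17/665) -> +(665/17)
  reduce: (2/17)
  pull out 2: (2/17) = +1  (since 17 mod 8 = 1)
  (1/17) = 1
Product of signs = 1

1


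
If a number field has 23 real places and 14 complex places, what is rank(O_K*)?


By Dirichlet's unit theorem:
rank = r1 + r2 - 1
= 23 + 14 - 1
= 36

36


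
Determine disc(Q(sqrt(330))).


For K = Q(sqrt(d)) with d squarefree: disc(K) = d if d = 1 mod 4, and disc(K) = 4d if d = 2 or 3 mod 4.
Here d = 330, and d mod 4 = 2.
d = 2 mod 4, not 1 (O_K = Z[sqrt(d)]), so disc(K) = 4d = 4 * (330) = 1320

1320


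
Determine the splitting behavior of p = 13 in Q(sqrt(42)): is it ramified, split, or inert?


K = Q(sqrt(42)). Since d mod 4 = 2, disc(K) = 168.
Check p | disc: 168 mod 13 = 12.
p does not divide disc. Compute Legendre symbol (d/p):
3^((13-1)/2) mod 13 = 1
(d/p) = 1, so p splits: (p) = P*P' with e=1, f=1, g=2.
Therefore p is split.

split


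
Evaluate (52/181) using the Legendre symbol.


p = 181 is prime, so compute (52/181) with the reciprocity algorithm (Jacobi-symbol steps: pull out 2s via (2/n), flip via reciprocity, reduce):
  pull out 2: (2/181) = -1  (since 181 mod 8 = 5)
  pull out 2: (2/181) = -1  (since 181 mod 8 = 5)
  reciprocity: (13/181) -> +(181/13)
  reduce: (12/13)
  pull out 2: (2/13) = -1  (since 13 mod 8 = 5)
  pull out 2: (2/13) = -1  (since 13 mod 8 = 5)
  reciprocity: (3/13) -> +(13/3)
  reduce: (1/3)
  (1/3) = 1
Product of signs = 1
(52/181) = 1

1


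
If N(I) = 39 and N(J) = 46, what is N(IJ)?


N(IJ) = N(I) * N(J)
= 39 * 46
= 1794

1794


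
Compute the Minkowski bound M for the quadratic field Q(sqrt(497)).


d = 497, d mod 4 = 1, so disc(K) = d = 497; |disc(K)| = 497
Real quadratic field, so n = 2, s = r2 = 0, r1 = 2
M = (n!/n^n) * (4/pi)^s * sqrt(|disc(K)|) = (2!/2^2) * (4/pi)^0 * sqrt(497)
= 0.5 * 1.000000 * 22.293497
= 11.1467

11.1467


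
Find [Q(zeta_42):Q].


The degree equals Euler's totient phi(42).
42 = 2 * 3 * 7
phi(42) = 12

12


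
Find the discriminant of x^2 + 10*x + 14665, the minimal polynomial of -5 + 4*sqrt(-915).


The element -5 + 4*sqrt(-915) has minimal polynomial:
x^2 + 10*x + 14665
Discriminant = (10)^2 - 4*(14665)
= 100 - 58660
= -58560

-58560


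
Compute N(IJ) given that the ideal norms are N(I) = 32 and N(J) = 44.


N(IJ) = N(I) * N(J)
= 32 * 44
= 1408

1408


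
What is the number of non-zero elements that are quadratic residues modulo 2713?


For prime p, the number of non-zero quadratic residues is (p-1)/2.
= (2713-1)/2
= 1356

1356


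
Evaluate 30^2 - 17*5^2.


x^2 - d*y^2
= 30^2 - 17*5^2
= 900 - 425
= 475

475


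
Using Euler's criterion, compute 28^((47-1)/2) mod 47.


p = 47 is prime and the exponent is (p-1)/2 = 23, so by Euler's criterion 28^23 = (28/47) = +1 or -1 mod 47.
Compute by square-and-multiply:
  23 = 16 + 4 + 2 + 1 (binary 10111)
  Repeated squaring mod 47: 28^1 = 28, 28^2 = 32, 28^4 = 37, 28^8 = 6, 28^16 = 36
  28^23 = 28^16 * 28^4 * 28^2 * 28^1 = 36 * 37 * 32 * 28 mod 47
    36 * 37 = 1332 = 16 mod 47
    16 * 32 = 512 = 42 mod 47
    42 * 28 = 1176 = 1 mod 47
  28^23 = 1 mod 47
Result 1: 28 is a quadratic residue mod 47.
28^23 mod 47 = 1

1


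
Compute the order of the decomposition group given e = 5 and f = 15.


|D_P| = e * f
= 5 * 15
= 75

75


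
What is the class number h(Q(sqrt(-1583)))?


K = Q(sqrt(-1583)). d mod 4 = 1, so D = disc(K) = d = -1583
h(K) equals the number of primitive reduced positive-definite forms (a, b, c) = a*x^2 + b*x*y + c*y^2 with b^2 - 4ac = D,
where reduced means |b| <= a <= c, with b >= 0 whenever |b| = a or a = c, and primitive means gcd(a, b, c) = 1.
Reduced forces 3a^2 <= |D| = 1583, so 1 <= a <= 22; b must have the parity of D, and c = (b^2 - D)/(4a) must be an integer >= a.
Enumerate a = 1..22, b in [-a, a]:
  a=1: (1, 1, 396)  [1]
  a=2: (2, -1, 198), (2, 1, 198)  [2]
  a=3: (3, -1, 132), (3, 1, 132)  [2]
  a=4: (4, -1, 99), (4, 1, 99)  [2]
  a=5: none
  a=6: (6, -5, 67), (6, -1, 66), (6, 1, 66), (6, 5, 67)  [4]
  a=7: none
  a=8: (8, -7, 51), (8, 7, 51)  [2]
  a=9: (9, -1, 44), (9, 1, 44)  [2]
  a=10: none
  a=11: (11, -1, 36), (11, 1, 36)  [2]
  a=12: (12, -7, 34), (12, -1, 33), (12, 1, 33), (12, 7, 34)  [4]
  a=13: (13, -9, 32), (13, 9, 32)  [2]
  a=14..15: none
  a=16: (16, -9, 26), (16, 9, 26)  [2]
  a=17: (17, -7, 24), (17, 7, 24)  [2]
  a=18: (18, -17, 26), (18, -1, 22), (18, 1, 22), (18, 17, 26)  [4]
  a=19..21: none
  a=22: (22, -21, 23), (22, 21, 23)  [2]
Total reduced forms: 1 + 2 + 2 + 2 + 4 + 2 + 2 + 2 + 4 + 2 + 2 + 2 + 4 + 2 = 33
h = 33

33


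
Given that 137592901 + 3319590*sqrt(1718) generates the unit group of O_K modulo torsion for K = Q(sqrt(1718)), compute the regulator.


epsilon = 137592901 + 3319590*sqrt(1718)
= 2.7519e+08
R = ln(2.7519e+08)
= 19.4330

19.4330


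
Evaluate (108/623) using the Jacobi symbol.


Compute (108/623) via quadratic reciprocity:
  pull out 2: (2/623) = +1  (since 623 mod 8 = 7)
  pull out 2: (2/623) = +1  (since 623 mod 8 = 7)
  reciprocity: (27/623) -> -(623/27)
  reduce: (2/27)
  pull out 2: (2/27) = -1  (since 27 mod 8 = 3)
  (1/27) = 1
Product of signs = 1

1


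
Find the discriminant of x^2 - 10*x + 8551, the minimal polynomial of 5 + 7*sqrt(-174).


The element 5 + 7*sqrt(-174) has minimal polynomial:
x^2 - 10*x + 8551
Discriminant = (-10)^2 - 4*(8551)
= 100 - 34204
= -34104

-34104


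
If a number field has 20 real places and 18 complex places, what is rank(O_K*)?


By Dirichlet's unit theorem:
rank = r1 + r2 - 1
= 20 + 18 - 1
= 37

37


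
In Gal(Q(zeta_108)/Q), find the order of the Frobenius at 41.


The Frobenius at p in Gal(Q(zeta_n)/Q) = (Z/nZ)* is the class of p, so its order is ord_108(41), the smallest k >= 1 with 41^k = 1 mod 108.
n = 108 = 2^2 * 3^3, phi(108) = 36; the order divides phi(n).
Divisors of 36: 1, 2, 3, 4, 6, 9, 12, 18, 36
Repeated squaring mod 108: 41^1 = 41, 41^2 = 61, 41^4 = 49, 41^8 = 25, 41^16 = 85, 41^32 = 97
Test divisors in increasing order:
  k=1: 41^1 = 41 mod 108
  k=2: 41^2 = 61 mod 108
  k=3: 41^3 = 61 * 41 = 17 mod 108
  k=4: 41^4 = 49 mod 108
  k=6: 41^6 = 49 * 61 = 73 mod 108
  k=9: 41^9 = 25 * 41 = 53 mod 108
  k=12: 41^12 = 25 * 49 = 37 mod 108
  k=18: 41^18 = 85 * 61 = 1 mod 108  <- first divisor giving 1
Order = 18

18


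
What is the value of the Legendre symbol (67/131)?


p = 131 is prime, so compute (67/131) with the reciprocity algorithm (Jacobi-symbol steps: pull out 2s via (2/n), flip via reciprocity, reduce):
  reciprocity: (67/131) -> -(131/67)
  reduce: (64/67)
  pull out 2: (2/67) = -1  (since 67 mod 8 = 3)
  pull out 2: (2/67) = -1  (since 67 mod 8 = 3)
  pull out 2: (2/67) = -1  (since 67 mod 8 = 3)
  pull out 2: (2/67) = -1  (since 67 mod 8 = 3)
  pull out 2: (2/67) = -1  (since 67 mod 8 = 3)
  pull out 2: (2/67) = -1  (since 67 mod 8 = 3)
  (1/67) = 1
Product of signs = -1
(67/131) = -1

-1


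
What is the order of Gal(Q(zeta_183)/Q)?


|Gal(Q(zeta_183)/Q)| = phi(183)
= 120

120


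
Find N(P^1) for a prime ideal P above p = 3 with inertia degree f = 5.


N(P^a) = p^(a*f)
= 3^(1*5)
= 3^5
= 243

243


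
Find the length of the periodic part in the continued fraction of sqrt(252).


Run the CF algorithm for sqrt(252).
a_0 = floor(sqrt(252)) = 15; set m_0=0, q_0=1.
Recurrence: m' = q*a - m,  q' = (d - m'^2)/q,  a' = floor((a_0 + m')/q').
  step 1: m=15, q=27, a=1
  step 2: m=12, q=4, a=6
  step 3: m=12, q=27, a=1
  step 4: m=15, q=1, a=30
a_4 = 2*a_0 = 30, so the period closes here.
sqrt(252) = [15; 1, 6, 1, 30]
Period length = 4

4


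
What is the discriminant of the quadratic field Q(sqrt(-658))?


For K = Q(sqrt(d)) with d squarefree: disc(K) = d if d = 1 mod 4, and disc(K) = 4d if d = 2 or 3 mod 4.
Here d = -658, and d mod 4 = 2.
d = 2 mod 4, not 1 (O_K = Z[sqrt(d)]), so disc(K) = 4d = 4 * (-658) = -2632

-2632


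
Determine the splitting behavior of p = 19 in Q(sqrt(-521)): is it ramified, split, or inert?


K = Q(sqrt(-521)). Since d mod 4 = 3, disc(K) = -2084.
Check p | disc: -2084 mod 19 = 6.
p does not divide disc. Compute Legendre symbol (d/p):
11^((19-1)/2) mod 19 = 1
(d/p) = 1, so p splits: (p) = P*P' with e=1, f=1, g=2.
Therefore p is split.

split


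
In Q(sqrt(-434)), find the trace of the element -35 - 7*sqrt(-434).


Tr(a + b*sqrt(d)) = (a + b*sqrt(d)) + (a - b*sqrt(d)) = 2a
= 2 * (-35)
= -70

-70


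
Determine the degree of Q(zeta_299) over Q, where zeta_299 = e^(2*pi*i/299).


The degree equals Euler's totient phi(299).
299 = 13 * 23
phi(299) = 264

264


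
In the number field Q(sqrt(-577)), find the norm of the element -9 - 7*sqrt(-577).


N(a + b*sqrt(d)) = a^2 - d*b^2
= (-9)^2 - (-577)*(-7)^2
= 81 + 28273
= 28354

28354


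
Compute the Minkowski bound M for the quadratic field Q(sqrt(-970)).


d = -970, d mod 4 = 2, so disc(K) = 4d = -3880; |disc(K)| = 3880
Imaginary quadratic field, so n = 2, s = r2 = 1, r1 = 0
M = (n!/n^n) * (4/pi)^s * sqrt(|disc(K)|) = (2!/2^2) * (4/pi)^1 * sqrt(3880)
= 0.5 * 1.273240 * 62.289646
= 39.6548

39.6548


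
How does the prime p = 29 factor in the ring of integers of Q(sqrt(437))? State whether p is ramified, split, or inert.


K = Q(sqrt(437)). Since d mod 4 = 1, disc(K) = 437.
Check p | disc: 437 mod 29 = 2.
p does not divide disc. Compute Legendre symbol (d/p):
2^((29-1)/2) mod 29 = -1
(d/p) = -1, so p is inert: (p) stays prime with e=1, f=2, g=1.
Therefore p is inert.

inert


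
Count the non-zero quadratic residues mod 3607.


For prime p, the number of non-zero quadratic residues is (p-1)/2.
= (3607-1)/2
= 1803

1803


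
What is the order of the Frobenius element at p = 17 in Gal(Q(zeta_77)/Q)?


The Frobenius at p in Gal(Q(zeta_n)/Q) = (Z/nZ)* is the class of p, so its order is ord_77(17), the smallest k >= 1 with 17^k = 1 mod 77.
n = 77 = 7 * 11, phi(77) = 60; the order divides phi(n).
Divisors of 60: 1, 2, 3, 4, 5, 6, 10, 12, 15, 20, 30, 60
Repeated squaring mod 77: 17^1 = 17, 17^2 = 58, 17^4 = 53, 17^8 = 37, 17^16 = 60, 17^32 = 58
Test divisors in increasing order:
  k=1: 17^1 = 17 mod 77
  k=2: 17^2 = 58 mod 77
  k=3: 17^3 = 58 * 17 = 62 mod 77
  k=4: 17^4 = 53 mod 77
  k=5: 17^5 = 53 * 17 = 54 mod 77
  k=6: 17^6 = 53 * 58 = 71 mod 77
  k=10: 17^10 = 37 * 58 = 67 mod 77
  k=12: 17^12 = 37 * 53 = 36 mod 77
  k=15: 17^15 = 37 * 53 * 58 * 17 = 76 mod 77
  k=20: 17^20 = 60 * 53 = 23 mod 77
  k=30: 17^30 = 60 * 37 * 53 * 58 = 1 mod 77  <- first divisor giving 1
Order = 30

30


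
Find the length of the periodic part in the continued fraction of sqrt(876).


Run the CF algorithm for sqrt(876).
a_0 = floor(sqrt(876)) = 29; set m_0=0, q_0=1.
Recurrence: m' = q*a - m,  q' = (d - m'^2)/q,  a' = floor((a_0 + m')/q').
  step 1: m=29, q=35, a=1
  step 2: m=6, q=24, a=1
  step 3: m=18, q=23, a=2
  step 4: m=28, q=4, a=14
  step 5: m=28, q=23, a=2
  step 6: m=18, q=24, a=1
  step 7: m=6, q=35, a=1
  step 8: m=29, q=1, a=58
a_8 = 2*a_0 = 58, so the period closes here.
sqrt(876) = [29; 1, 1, 2, 14, 2, 1, 1, 58]
Period length = 8

8


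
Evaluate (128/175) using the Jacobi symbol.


Compute (128/175) via quadratic reciprocity:
  pull out 2: (2/175) = +1  (since 175 mod 8 = 7)
  pull out 2: (2/175) = +1  (since 175 mod 8 = 7)
  pull out 2: (2/175) = +1  (since 175 mod 8 = 7)
  pull out 2: (2/175) = +1  (since 175 mod 8 = 7)
  pull out 2: (2/175) = +1  (since 175 mod 8 = 7)
  pull out 2: (2/175) = +1  (since 175 mod 8 = 7)
  pull out 2: (2/175) = +1  (since 175 mod 8 = 7)
  (1/175) = 1
Product of signs = 1

1


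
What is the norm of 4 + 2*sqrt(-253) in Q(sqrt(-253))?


N(a + b*sqrt(d)) = a^2 - d*b^2
= (4)^2 - (-253)*(2)^2
= 16 + 1012
= 1028

1028


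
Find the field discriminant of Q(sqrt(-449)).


For K = Q(sqrt(d)) with d squarefree: disc(K) = d if d = 1 mod 4, and disc(K) = 4d if d = 2 or 3 mod 4.
Here d = -449, and d mod 4 = 3.
d = 3 mod 4, not 1 (O_K = Z[sqrt(d)]), so disc(K) = 4d = 4 * (-449) = -1796

-1796


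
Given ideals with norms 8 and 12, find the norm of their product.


N(IJ) = N(I) * N(J)
= 8 * 12
= 96

96


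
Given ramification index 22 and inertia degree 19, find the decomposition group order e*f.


|D_P| = e * f
= 22 * 19
= 418

418


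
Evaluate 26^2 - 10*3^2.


x^2 - d*y^2
= 26^2 - 10*3^2
= 676 - 90
= 586

586


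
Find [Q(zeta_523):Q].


The degree equals Euler's totient phi(523).
523 = 523
phi(523) = 522

522


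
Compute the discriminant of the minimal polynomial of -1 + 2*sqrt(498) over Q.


The element -1 + 2*sqrt(498) has minimal polynomial:
x^2 + 2*x - 1991
Discriminant = (2)^2 - 4*(-1991)
= 4 + 7964
= 7968

7968


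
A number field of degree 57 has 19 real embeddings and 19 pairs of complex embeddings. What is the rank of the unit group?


By Dirichlet's unit theorem:
rank = r1 + r2 - 1
= 19 + 19 - 1
= 37

37


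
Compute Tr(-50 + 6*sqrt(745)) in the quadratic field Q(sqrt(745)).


Tr(a + b*sqrt(d)) = (a + b*sqrt(d)) + (a - b*sqrt(d)) = 2a
= 2 * (-50)
= -100

-100


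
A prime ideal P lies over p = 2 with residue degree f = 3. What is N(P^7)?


N(P^a) = p^(a*f)
= 2^(7*3)
= 2^21
= 2097152

2097152


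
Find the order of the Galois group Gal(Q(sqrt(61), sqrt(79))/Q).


The 2 square roots of distinct primes are multiplicatively independent over Q,
so [K:Q] = 2^2 and Gal(K/Q) is isomorphic to (Z/2Z)^2.
|Gal| = 2^2 = 4

4


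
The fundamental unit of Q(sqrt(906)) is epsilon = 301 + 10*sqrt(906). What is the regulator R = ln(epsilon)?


epsilon = 301 + 10*sqrt(906)
= 601.9983
R = ln(601.9983)
= 6.4003

6.4003


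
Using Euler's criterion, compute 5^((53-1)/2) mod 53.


p = 53 is prime and the exponent is (p-1)/2 = 26, so by Euler's criterion 5^26 = (5/53) = +1 or -1 mod 53.
Compute by square-and-multiply:
  26 = 16 + 8 + 2 (binary 11010)
  Repeated squaring mod 53: 5^1 = 5, 5^2 = 25, 5^4 = 42, 5^8 = 15, 5^16 = 13
  5^26 = 5^16 * 5^8 * 5^2 = 13 * 15 * 25 mod 53
    13 * 15 = 195 = 36 mod 53
    36 * 25 = 900 = 52 mod 53
  5^26 = 52 mod 53
Result 52 = p - 1 = -1 mod 53: 5 is a quadratic non-residue mod 53. As a residue in [0, p-1] the value is 52.
5^26 mod 53 = 52

52


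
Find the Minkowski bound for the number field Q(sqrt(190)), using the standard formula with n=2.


d = 190, d mod 4 = 2, so disc(K) = 4d = 760; |disc(K)| = 760
Real quadratic field, so n = 2, s = r2 = 0, r1 = 2
M = (n!/n^n) * (4/pi)^s * sqrt(|disc(K)|) = (2!/2^2) * (4/pi)^0 * sqrt(760)
= 0.5 * 1.000000 * 27.568098
= 13.7840

13.7840
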